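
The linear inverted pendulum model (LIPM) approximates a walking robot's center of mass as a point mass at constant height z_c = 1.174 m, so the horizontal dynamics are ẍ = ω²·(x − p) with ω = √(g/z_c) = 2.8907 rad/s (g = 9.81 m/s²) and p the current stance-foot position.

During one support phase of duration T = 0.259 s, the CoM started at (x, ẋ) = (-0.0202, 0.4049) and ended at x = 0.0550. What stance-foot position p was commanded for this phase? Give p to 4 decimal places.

p = 0.1152

ωT = 2.8907·0.259 = 0.748691; cosh(ωT) = 1.293608, sinh(ωT) = 0.820623
x(T) = p + (x₀−p)·cosh(ωT) + (ẋ₀/ω)·sinh(ωT) ⇒ p·(1 − cosh) = x(T) − x₀·cosh − (ẋ₀/ω)·sinh
numerator   = 0.0550 − (-0.0202)·1.293608 − (0.4049/2.8907)·0.820623 = -0.033814
denominator = 1 − 1.293608 = -0.293608
p = -0.033814 / -0.293608 = 0.1152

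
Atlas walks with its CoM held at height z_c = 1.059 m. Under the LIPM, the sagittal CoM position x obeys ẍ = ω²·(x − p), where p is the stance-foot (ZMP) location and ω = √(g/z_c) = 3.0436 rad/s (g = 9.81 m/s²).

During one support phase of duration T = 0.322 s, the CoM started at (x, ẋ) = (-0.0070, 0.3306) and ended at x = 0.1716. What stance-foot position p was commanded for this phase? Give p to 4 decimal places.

ωT = 3.0436·0.322 = 0.980039; cosh(ωT) = 1.519929, sinh(ωT) = 1.144632
x(T) = p + (x₀−p)·cosh(ωT) + (ẋ₀/ω)·sinh(ωT) ⇒ p·(1 − cosh) = x(T) − x₀·cosh − (ẋ₀/ω)·sinh
numerator   = 0.1716 − (-0.0070)·1.519929 − (0.3306/3.0436)·1.144632 = 0.057908
denominator = 1 − 1.519929 = -0.519929
p = 0.057908 / -0.519929 = -0.1114

p = -0.1114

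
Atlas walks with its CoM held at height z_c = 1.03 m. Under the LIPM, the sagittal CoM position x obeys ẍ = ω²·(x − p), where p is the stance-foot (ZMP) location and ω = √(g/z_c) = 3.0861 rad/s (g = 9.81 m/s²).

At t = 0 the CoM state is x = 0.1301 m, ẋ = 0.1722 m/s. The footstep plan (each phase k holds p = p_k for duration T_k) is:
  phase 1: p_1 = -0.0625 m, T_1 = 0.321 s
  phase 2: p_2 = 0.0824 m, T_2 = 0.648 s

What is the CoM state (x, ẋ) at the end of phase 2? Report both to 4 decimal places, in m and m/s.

phase 1: p=-0.0625, T=0.321, ωT=0.990638, cosh=1.532146, sinh=1.160806; start (x,ẋ)=(0.130100, 0.172200) → end (x,ẋ)=(0.297363, 0.953799)
phase 2: p=0.0824, T=0.648, ωT=1.999793, cosh=3.761444, sinh=3.626081; start (x,ẋ)=(0.297363, 0.953799) → end (x,ẋ)=(2.011657, 5.993190)

x = 2.0117, ẋ = 5.9932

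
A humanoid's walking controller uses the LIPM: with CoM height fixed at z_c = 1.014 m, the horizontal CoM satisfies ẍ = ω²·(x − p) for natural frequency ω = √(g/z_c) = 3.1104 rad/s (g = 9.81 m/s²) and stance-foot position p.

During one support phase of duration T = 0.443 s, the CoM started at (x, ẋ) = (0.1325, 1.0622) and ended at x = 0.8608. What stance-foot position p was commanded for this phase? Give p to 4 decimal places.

p = 0.0477

ωT = 3.1104·0.443 = 1.377907; cosh(ωT) = 2.109349, sinh(ωT) = 1.857243
x(T) = p + (x₀−p)·cosh(ωT) + (ẋ₀/ω)·sinh(ωT) ⇒ p·(1 − cosh) = x(T) − x₀·cosh − (ẋ₀/ω)·sinh
numerator   = 0.8608 − (0.1325)·2.109349 − (1.0622/3.1104)·1.857243 = -0.052936
denominator = 1 − 2.109349 = -1.109349
p = -0.052936 / -1.109349 = 0.0477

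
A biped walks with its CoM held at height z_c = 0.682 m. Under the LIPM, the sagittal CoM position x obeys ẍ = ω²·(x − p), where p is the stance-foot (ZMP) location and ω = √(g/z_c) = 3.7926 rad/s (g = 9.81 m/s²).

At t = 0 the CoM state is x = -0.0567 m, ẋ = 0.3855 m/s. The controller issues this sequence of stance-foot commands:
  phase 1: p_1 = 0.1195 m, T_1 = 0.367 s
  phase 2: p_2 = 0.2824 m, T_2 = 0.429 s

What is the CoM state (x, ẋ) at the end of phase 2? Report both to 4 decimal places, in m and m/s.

x = -0.9179, ẋ = -4.3794

phase 1: p=0.1195, T=0.367, ωT=1.391884, cosh=2.135514, sinh=1.886908; start (x,ẋ)=(-0.056700, 0.385500) → end (x,ẋ)=(-0.064982, -0.437697)
phase 2: p=0.2824, T=0.429, ωT=1.627025, cosh=2.642614, sinh=2.446101; start (x,ẋ)=(-0.064982, -0.437697) → end (x,ẋ)=(-0.917897, -4.379358)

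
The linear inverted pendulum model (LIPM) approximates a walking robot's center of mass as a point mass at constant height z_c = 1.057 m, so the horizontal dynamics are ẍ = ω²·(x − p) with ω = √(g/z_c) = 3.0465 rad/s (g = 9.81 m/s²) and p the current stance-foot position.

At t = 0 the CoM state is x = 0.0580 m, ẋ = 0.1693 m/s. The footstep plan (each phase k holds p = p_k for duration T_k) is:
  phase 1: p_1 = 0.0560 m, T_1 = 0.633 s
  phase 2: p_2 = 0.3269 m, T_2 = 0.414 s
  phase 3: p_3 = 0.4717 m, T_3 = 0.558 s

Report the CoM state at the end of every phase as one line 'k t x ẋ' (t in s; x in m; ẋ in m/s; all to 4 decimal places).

1 0.6330 0.2501 0.6151
2 1.0470 0.5083 0.7930
3 1.6050 1.2637 2.5374

phase 1: p=0.0560, T=0.633, ωT=1.928435, cosh=3.512054, sinh=3.366679; start (x,ẋ)=(0.058000, 0.169300) → end (x,ẋ)=(0.250117, 0.615104)
phase 2: p=0.3269, T=0.414, ωT=1.261251, cosh=1.906567, sinh=1.623268; start (x,ẋ)=(0.250117, 0.615104) → end (x,ẋ)=(0.508254, 0.793024)
phase 3: p=0.4717, T=0.558, ωT=1.699947, cosh=2.828175, sinh=2.645482; start (x,ẋ)=(0.508254, 0.793024) → end (x,ẋ)=(1.263718, 2.537417)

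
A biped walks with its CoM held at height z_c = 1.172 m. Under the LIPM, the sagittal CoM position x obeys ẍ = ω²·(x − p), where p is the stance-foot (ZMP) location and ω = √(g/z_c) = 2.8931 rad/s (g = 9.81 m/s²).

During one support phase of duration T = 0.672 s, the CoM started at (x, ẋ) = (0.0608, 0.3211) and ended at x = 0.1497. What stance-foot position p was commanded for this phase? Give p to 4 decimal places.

ωT = 2.8931·0.672 = 1.944163; cosh(ωT) = 3.565444, sinh(ωT) = 3.422338
x(T) = p + (x₀−p)·cosh(ωT) + (ẋ₀/ω)·sinh(ωT) ⇒ p·(1 − cosh) = x(T) − x₀·cosh − (ẋ₀/ω)·sinh
numerator   = 0.1497 − (0.0608)·3.565444 − (0.3211/2.8931)·3.422338 = -0.446918
denominator = 1 − 3.565444 = -2.565444
p = -0.446918 / -2.565444 = 0.1742

p = 0.1742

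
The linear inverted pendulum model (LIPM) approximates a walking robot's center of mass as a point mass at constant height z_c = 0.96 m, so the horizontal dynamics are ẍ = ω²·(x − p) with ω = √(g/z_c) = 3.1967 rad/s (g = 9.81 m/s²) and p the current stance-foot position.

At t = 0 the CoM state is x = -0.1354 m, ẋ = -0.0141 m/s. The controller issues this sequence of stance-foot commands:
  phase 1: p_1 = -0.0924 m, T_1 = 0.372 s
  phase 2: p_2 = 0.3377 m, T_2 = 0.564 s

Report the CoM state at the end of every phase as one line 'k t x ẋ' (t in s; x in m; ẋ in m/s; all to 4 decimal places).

1 0.3720 -0.1761 -0.2301
2 0.9360 -1.4759 -5.5648

phase 1: p=-0.0924, T=0.372, ωT=1.189172, cosh=1.794418, sinh=1.489944; start (x,ẋ)=(-0.135400, -0.014100) → end (x,ẋ)=(-0.176132, -0.230106)
phase 2: p=0.3377, T=0.564, ωT=1.802939, cosh=3.116133, sinh=2.951319; start (x,ẋ)=(-0.176132, -0.230106) → end (x,ẋ)=(-1.475911, -5.564779)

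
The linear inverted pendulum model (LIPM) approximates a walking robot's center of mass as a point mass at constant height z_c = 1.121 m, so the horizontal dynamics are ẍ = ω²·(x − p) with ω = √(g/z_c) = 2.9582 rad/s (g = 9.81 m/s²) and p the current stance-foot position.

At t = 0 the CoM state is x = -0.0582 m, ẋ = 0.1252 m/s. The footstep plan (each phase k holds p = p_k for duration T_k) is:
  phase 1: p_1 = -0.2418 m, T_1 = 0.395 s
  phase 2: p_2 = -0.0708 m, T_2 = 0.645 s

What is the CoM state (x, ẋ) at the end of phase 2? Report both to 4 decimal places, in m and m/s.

phase 1: p=-0.2418, T=0.395, ωT=1.168489, cosh=1.763982, sinh=1.453146; start (x,ẋ)=(-0.058200, 0.125200) → end (x,ẋ)=(0.143569, 1.010091)
phase 2: p=-0.0708, T=0.645, ωT=1.908039, cosh=3.444115, sinh=3.295744; start (x,ẋ)=(0.143569, 1.010091) → end (x,ẋ)=(1.792857, 5.568851)

x = 1.7929, ẋ = 5.5689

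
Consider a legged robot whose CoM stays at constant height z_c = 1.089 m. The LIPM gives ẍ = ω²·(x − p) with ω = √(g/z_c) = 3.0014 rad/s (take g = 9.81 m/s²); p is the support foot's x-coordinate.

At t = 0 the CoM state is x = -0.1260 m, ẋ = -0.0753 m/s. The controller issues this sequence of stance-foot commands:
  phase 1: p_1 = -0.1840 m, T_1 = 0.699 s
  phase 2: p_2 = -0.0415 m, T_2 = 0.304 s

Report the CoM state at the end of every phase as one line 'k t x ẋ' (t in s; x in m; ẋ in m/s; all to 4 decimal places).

phase 1: p=-0.1840, T=0.699, ωT=2.097979, cosh=4.136192, sinh=4.013488; start (x,ẋ)=(-0.126000, -0.075300) → end (x,ẋ)=(-0.044792, 0.387217)
phase 2: p=-0.0415, T=0.304, ωT=0.912426, cosh=1.445952, sinh=1.044403; start (x,ẋ)=(-0.044792, 0.387217) → end (x,ẋ)=(0.088480, 0.549577)

1 0.6990 -0.0448 0.3872
2 1.0030 0.0885 0.5496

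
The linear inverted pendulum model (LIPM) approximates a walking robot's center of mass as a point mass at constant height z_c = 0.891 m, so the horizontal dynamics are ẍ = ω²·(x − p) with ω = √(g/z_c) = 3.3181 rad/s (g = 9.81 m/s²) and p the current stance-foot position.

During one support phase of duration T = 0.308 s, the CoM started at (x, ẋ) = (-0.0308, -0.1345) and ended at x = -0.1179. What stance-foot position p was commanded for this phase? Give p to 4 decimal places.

ωT = 3.3181·0.308 = 1.021975; cosh(ωT) = 1.569280, sinh(ωT) = 1.209397
x(T) = p + (x₀−p)·cosh(ωT) + (ẋ₀/ω)·sinh(ωT) ⇒ p·(1 − cosh) = x(T) − x₀·cosh − (ẋ₀/ω)·sinh
numerator   = -0.1179 − (-0.0308)·1.569280 − (-0.1345/3.3181)·1.209397 = -0.020543
denominator = 1 − 1.569280 = -0.569280
p = -0.020543 / -0.569280 = 0.0361

p = 0.0361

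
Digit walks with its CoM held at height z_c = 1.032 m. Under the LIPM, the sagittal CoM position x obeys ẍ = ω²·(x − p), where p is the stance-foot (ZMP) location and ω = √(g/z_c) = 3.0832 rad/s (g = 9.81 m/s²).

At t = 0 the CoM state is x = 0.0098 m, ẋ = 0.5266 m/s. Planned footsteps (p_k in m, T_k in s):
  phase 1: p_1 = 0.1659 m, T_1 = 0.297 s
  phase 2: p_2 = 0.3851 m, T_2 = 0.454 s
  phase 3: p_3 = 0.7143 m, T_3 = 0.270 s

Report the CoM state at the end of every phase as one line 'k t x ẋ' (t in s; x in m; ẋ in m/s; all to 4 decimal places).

1 0.2970 0.1188 0.2583
2 0.7510 -0.0280 -1.0074
3 1.0210 -0.6049 -3.5101

phase 1: p=0.1659, T=0.297, ωT=0.915710, cosh=1.449391, sinh=1.049159; start (x,ẋ)=(0.009800, 0.526600) → end (x,ẋ)=(0.118843, 0.258302)
phase 2: p=0.3851, T=0.454, ωT=1.399773, cosh=2.150466, sinh=1.903813; start (x,ẋ)=(0.118843, 0.258302) → end (x,ẋ)=(-0.027981, -1.007416)
phase 3: p=0.7143, T=0.270, ωT=0.832464, cosh=1.366976, sinh=0.932000; start (x,ẋ)=(-0.027981, -1.007416) → end (x,ẋ)=(-0.604905, -3.510089)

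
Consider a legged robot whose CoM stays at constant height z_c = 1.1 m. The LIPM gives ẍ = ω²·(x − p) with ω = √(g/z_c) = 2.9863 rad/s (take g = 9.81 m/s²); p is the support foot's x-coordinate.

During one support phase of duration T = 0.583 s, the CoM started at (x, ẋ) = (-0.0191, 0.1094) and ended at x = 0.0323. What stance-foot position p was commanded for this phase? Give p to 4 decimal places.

ωT = 2.9863·0.583 = 1.741013; cosh(ωT) = 2.939230, sinh(ωT) = 2.763887
x(T) = p + (x₀−p)·cosh(ωT) + (ẋ₀/ω)·sinh(ωT) ⇒ p·(1 − cosh) = x(T) − x₀·cosh − (ẋ₀/ω)·sinh
numerator   = 0.0323 − (-0.0191)·2.939230 − (0.1094/2.9863)·2.763887 = -0.012813
denominator = 1 − 2.939230 = -1.939230
p = -0.012813 / -1.939230 = 0.0066

p = 0.0066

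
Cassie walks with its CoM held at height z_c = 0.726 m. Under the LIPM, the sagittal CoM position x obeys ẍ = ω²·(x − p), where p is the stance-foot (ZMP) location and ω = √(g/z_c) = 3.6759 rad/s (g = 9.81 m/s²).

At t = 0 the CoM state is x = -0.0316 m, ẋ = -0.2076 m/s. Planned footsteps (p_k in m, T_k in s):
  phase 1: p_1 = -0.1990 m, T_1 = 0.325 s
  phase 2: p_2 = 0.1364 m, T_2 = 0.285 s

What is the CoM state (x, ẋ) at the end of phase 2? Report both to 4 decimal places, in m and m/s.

phase 1: p=-0.1990, T=0.325, ωT=1.194667, cosh=1.802632, sinh=1.499827; start (x,ẋ)=(-0.031600, -0.207600) → end (x,ẋ)=(0.018056, 0.548686)
phase 2: p=0.1364, T=0.285, ωT=1.047631, cosh=1.600829, sinh=1.250062; start (x,ẋ)=(0.018056, 0.548686) → end (x,ẋ)=(0.133543, 0.334552)

x = 0.1335, ẋ = 0.3346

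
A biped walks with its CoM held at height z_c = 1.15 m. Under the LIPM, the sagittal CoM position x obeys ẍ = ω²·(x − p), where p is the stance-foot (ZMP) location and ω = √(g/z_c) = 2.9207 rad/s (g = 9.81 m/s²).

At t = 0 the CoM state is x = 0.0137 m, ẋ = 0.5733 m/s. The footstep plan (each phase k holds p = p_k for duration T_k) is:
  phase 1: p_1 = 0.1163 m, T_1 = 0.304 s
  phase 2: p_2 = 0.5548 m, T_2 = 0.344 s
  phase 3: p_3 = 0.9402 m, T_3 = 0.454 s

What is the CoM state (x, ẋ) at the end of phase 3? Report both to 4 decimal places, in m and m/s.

x = -0.9482, ẋ = -5.0572

phase 1: p=0.1163, T=0.304, ωT=0.887893, cosh=1.420763, sinh=1.009241; start (x,ẋ)=(0.013700, 0.573300) → end (x,ẋ)=(0.168632, 0.512090)
phase 2: p=0.5548, T=0.344, ωT=1.004721, cosh=1.548646, sinh=1.182499; start (x,ẋ)=(0.168632, 0.512090) → end (x,ẋ)=(0.164092, -0.540671)
phase 3: p=0.9402, T=0.454, ωT=1.325998, cosh=2.015740, sinh=1.750202; start (x,ẋ)=(0.164092, -0.540671) → end (x,ẋ)=(-0.948223, -5.057171)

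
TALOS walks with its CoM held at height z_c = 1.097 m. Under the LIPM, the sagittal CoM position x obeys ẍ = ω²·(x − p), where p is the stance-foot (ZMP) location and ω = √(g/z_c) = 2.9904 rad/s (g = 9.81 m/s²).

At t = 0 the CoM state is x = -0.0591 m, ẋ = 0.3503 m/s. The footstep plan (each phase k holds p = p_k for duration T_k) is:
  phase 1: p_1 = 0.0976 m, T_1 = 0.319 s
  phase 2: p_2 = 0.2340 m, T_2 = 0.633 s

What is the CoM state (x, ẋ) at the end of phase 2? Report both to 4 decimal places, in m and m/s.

phase 1: p=0.0976, T=0.319, ωT=0.953938, cosh=1.490566, sinh=1.105345; start (x,ẋ)=(-0.059100, 0.350300) → end (x,ẋ)=(-0.006490, 0.004185)
phase 2: p=0.2340, T=0.633, ωT=1.892923, cosh=3.394689, sinh=3.244058; start (x,ẋ)=(-0.006490, 0.004185) → end (x,ẋ)=(-0.577848, -2.318792)

x = -0.5778, ẋ = -2.3188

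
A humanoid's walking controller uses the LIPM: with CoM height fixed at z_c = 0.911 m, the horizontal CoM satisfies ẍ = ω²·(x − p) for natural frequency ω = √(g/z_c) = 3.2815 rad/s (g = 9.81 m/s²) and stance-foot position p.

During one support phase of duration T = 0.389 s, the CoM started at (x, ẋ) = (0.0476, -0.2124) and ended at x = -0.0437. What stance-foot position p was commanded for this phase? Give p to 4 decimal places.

ωT = 3.2815·0.389 = 1.276504; cosh(ωT) = 1.931549, sinh(ωT) = 1.652537
x(T) = p + (x₀−p)·cosh(ωT) + (ẋ₀/ω)·sinh(ωT) ⇒ p·(1 − cosh) = x(T) − x₀·cosh − (ẋ₀/ω)·sinh
numerator   = -0.0437 − (0.0476)·1.931549 − (-0.2124/3.2815)·1.652537 = -0.028679
denominator = 1 − 1.931549 = -0.931549
p = -0.028679 / -0.931549 = 0.0308

p = 0.0308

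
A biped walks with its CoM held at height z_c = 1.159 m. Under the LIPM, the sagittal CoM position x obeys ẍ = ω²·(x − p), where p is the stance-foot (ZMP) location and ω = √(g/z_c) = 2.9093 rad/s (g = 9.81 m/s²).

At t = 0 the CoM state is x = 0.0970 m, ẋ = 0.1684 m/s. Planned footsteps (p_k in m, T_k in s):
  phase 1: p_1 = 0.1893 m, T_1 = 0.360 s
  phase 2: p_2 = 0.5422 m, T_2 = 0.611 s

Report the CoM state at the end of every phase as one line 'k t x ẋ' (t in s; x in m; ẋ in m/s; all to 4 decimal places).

1 0.3600 0.1139 -0.0660
2 0.9710 -0.8260 -3.7811

phase 1: p=0.1893, T=0.360, ωT=1.047348, cosh=1.600475, sinh=1.249608; start (x,ẋ)=(0.097000, 0.168400) → end (x,ẋ)=(0.113908, -0.066035)
phase 2: p=0.5422, T=0.611, ωT=1.777582, cosh=3.042292, sinh=2.873245; start (x,ẋ)=(0.113908, -0.066035) → end (x,ẋ)=(-0.826007, -3.781051)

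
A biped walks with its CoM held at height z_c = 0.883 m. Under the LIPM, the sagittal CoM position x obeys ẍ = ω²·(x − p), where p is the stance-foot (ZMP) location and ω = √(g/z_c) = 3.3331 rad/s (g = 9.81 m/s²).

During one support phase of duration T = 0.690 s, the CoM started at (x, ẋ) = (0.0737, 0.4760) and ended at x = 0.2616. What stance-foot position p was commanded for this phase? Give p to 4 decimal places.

ωT = 3.3331·0.690 = 2.299839; cosh(ωT) = 5.036426, sinh(ωT) = 4.936151
x(T) = p + (x₀−p)·cosh(ωT) + (ẋ₀/ω)·sinh(ωT) ⇒ p·(1 − cosh) = x(T) − x₀·cosh − (ẋ₀/ω)·sinh
numerator   = 0.2616 − (0.0737)·5.036426 − (0.4760/3.3331)·4.936151 = -0.814516
denominator = 1 − 5.036426 = -4.036426
p = -0.814516 / -4.036426 = 0.2018

p = 0.2018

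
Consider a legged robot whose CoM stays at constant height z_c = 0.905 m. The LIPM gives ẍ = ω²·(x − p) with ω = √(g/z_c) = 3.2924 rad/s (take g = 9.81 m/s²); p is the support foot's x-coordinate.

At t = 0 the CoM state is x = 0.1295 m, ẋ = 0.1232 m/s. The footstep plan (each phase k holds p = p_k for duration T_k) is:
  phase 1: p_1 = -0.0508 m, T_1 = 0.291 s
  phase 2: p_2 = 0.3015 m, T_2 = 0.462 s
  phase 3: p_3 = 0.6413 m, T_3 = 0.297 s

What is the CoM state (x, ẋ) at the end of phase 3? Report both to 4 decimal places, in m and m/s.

phase 1: p=-0.0508, T=0.291, ωT=0.958088, cosh=1.495167, sinh=1.111542; start (x,ẋ)=(0.129500, 0.123200) → end (x,ẋ)=(0.260372, 0.844038)
phase 2: p=0.3015, T=0.462, ωT=1.521089, cosh=2.397840, sinh=2.179366; start (x,ẋ)=(0.260372, 0.844038) → end (x,ẋ)=(0.761583, 1.728759)
phase 3: p=0.6413, T=0.297, ωT=0.977843, cosh=1.517418, sinh=1.141297; start (x,ẋ)=(0.761583, 1.728759) → end (x,ẋ)=(1.423086, 3.075225)

x = 1.4231, ẋ = 3.0752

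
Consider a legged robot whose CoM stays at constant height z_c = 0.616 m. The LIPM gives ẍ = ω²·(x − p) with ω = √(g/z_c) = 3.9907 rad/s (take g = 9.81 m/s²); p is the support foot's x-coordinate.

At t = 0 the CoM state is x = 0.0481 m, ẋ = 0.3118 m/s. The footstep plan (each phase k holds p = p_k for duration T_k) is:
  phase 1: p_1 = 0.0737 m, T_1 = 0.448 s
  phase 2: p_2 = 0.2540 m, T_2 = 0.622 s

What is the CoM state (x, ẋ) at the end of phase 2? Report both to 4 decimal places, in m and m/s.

x = 1.0455, ẋ = 3.2246

phase 1: p=0.0737, T=0.448, ωT=1.787834, cosh=3.071907, sinh=2.904584; start (x,ẋ)=(0.048100, 0.311800) → end (x,ẋ)=(0.221999, 0.661083)
phase 2: p=0.2540, T=0.622, ωT=2.482215, cosh=6.025653, sinh=5.942095; start (x,ẋ)=(0.221999, 0.661083) → end (x,ẋ)=(1.045517, 3.224615)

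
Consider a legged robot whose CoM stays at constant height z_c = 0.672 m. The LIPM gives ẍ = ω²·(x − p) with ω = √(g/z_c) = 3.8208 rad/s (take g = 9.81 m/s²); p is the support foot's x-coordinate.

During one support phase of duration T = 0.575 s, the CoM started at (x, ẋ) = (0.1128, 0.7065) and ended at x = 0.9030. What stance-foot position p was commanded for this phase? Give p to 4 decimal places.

p = 0.1216

ωT = 3.8208·0.575 = 2.196960; cosh(ωT) = 4.554380, sinh(ωT) = 4.443239
x(T) = p + (x₀−p)·cosh(ωT) + (ẋ₀/ω)·sinh(ωT) ⇒ p·(1 − cosh) = x(T) − x₀·cosh − (ẋ₀/ω)·sinh
numerator   = 0.9030 − (0.1128)·4.554380 − (0.7065/3.8208)·4.443239 = -0.432329
denominator = 1 − 4.554380 = -3.554380
p = -0.432329 / -3.554380 = 0.1216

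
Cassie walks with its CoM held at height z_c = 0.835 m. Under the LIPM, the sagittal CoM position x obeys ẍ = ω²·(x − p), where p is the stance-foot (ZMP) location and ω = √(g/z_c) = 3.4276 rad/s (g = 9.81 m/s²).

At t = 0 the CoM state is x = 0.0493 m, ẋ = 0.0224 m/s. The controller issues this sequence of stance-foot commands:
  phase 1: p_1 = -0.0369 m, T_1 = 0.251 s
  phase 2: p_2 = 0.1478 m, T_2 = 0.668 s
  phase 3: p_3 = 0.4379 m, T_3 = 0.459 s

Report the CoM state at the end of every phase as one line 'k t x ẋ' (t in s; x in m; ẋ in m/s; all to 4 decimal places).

1 0.2510 0.0896 0.3179
2 0.9190 0.3105 0.6102
3 1.3780 0.5284 0.5272

phase 1: p=-0.0369, T=0.251, ωT=0.860328, cosh=1.393479, sinh=0.970456; start (x,ẋ)=(0.049300, 0.022400) → end (x,ẋ)=(0.089560, 0.317944)
phase 2: p=0.1478, T=0.668, ωT=2.289637, cosh=4.986328, sinh=4.885024; start (x,ẋ)=(0.089560, 0.317944) → end (x,ẋ)=(0.310531, 0.610208)
phase 3: p=0.4379, T=0.459, ωT=1.573268, cosh=2.514875, sinh=2.307509; start (x,ẋ)=(0.310531, 0.610208) → end (x,ẋ)=(0.528383, 0.527206)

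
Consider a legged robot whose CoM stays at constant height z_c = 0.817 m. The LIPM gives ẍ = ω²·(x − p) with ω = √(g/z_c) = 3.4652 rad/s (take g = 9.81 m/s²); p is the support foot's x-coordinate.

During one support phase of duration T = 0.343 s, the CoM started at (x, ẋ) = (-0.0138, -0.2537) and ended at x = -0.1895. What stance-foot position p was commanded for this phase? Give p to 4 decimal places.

p = 0.0703

ωT = 3.4652·0.343 = 1.188564; cosh(ωT) = 1.793511, sinh(ωT) = 1.488852
x(T) = p + (x₀−p)·cosh(ωT) + (ẋ₀/ω)·sinh(ωT) ⇒ p·(1 − cosh) = x(T) − x₀·cosh − (ẋ₀/ω)·sinh
numerator   = -0.1895 − (-0.0138)·1.793511 − (-0.2537/3.4652)·1.488852 = -0.055745
denominator = 1 − 1.793511 = -0.793511
p = -0.055745 / -0.793511 = 0.0703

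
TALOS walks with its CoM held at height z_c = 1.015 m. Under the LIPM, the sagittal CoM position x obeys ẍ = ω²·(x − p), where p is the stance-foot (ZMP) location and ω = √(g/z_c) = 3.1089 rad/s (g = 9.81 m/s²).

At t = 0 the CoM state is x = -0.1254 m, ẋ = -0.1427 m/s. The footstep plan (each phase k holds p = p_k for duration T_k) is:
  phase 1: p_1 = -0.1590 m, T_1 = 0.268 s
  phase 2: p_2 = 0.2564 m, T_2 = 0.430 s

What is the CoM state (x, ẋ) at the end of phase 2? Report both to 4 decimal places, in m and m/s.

phase 1: p=-0.1590, T=0.268, ωT=0.833185, cosh=1.367649, sinh=0.932986; start (x,ẋ)=(-0.125400, -0.142700) → end (x,ẋ)=(-0.155872, -0.097705)
phase 2: p=0.2564, T=0.430, ωT=1.336827, cosh=2.034811, sinh=1.772134; start (x,ẋ)=(-0.155872, -0.097705) → end (x,ẋ)=(-0.638188, -2.470173)

x = -0.6382, ẋ = -2.4702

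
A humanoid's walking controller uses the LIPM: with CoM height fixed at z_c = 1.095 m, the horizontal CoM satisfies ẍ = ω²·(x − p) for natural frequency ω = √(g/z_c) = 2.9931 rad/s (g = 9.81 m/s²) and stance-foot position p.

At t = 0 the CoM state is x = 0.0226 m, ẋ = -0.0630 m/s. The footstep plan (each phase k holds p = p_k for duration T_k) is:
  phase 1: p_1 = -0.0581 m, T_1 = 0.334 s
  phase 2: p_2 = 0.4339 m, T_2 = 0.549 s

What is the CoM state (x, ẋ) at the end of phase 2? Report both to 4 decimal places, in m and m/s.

phase 1: p=-0.0581, T=0.334, ωT=0.999695, cosh=1.542723, sinh=1.174731; start (x,ẋ)=(0.022600, -0.063000) → end (x,ẋ)=(0.041671, 0.186557)
phase 2: p=0.4339, T=0.549, ωT=1.643212, cosh=2.682556, sinh=2.489198; start (x,ẋ)=(0.041671, 0.186557) → end (x,ẋ)=(-0.463126, -2.421818)

x = -0.4631, ẋ = -2.4218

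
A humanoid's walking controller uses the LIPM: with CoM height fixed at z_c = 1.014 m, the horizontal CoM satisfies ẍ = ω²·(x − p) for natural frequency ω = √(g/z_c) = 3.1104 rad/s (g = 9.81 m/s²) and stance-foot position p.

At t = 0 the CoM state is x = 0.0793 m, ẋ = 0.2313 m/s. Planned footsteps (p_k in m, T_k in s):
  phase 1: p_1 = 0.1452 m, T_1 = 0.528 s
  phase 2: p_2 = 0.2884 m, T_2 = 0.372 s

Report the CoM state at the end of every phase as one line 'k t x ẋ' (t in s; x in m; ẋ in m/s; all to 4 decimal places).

phase 1: p=0.1452, T=0.528, ωT=1.642291, cosh=2.680265, sinh=2.486729; start (x,ẋ)=(0.079300, 0.231300) → end (x,ẋ)=(0.153492, 0.110227)
phase 2: p=0.2884, T=0.372, ωT=1.157069, cosh=1.747502, sinh=1.433095; start (x,ẋ)=(0.153492, 0.110227) → end (x,ẋ)=(0.103435, -0.408729)

1 0.5280 0.1535 0.1102
2 0.9000 0.1034 -0.4087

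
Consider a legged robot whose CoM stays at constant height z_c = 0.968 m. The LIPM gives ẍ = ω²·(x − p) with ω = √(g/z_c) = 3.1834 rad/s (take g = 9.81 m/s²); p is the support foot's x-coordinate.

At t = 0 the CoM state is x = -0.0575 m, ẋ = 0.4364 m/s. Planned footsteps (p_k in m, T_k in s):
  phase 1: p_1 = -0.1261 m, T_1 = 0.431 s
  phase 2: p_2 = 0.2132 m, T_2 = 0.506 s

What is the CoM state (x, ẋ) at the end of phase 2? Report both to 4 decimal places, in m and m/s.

x = 1.3587, ẋ = 3.8734

phase 1: p=-0.1261, T=0.431, ωT=1.372045, cosh=2.098498, sinh=1.844910; start (x,ẋ)=(-0.057500, 0.436400) → end (x,ẋ)=(0.270769, 1.318678)
phase 2: p=0.2132, T=0.506, ωT=1.610800, cosh=2.603272, sinh=2.403545; start (x,ẋ)=(0.270769, 1.318678) → end (x,ẋ)=(1.358701, 3.873362)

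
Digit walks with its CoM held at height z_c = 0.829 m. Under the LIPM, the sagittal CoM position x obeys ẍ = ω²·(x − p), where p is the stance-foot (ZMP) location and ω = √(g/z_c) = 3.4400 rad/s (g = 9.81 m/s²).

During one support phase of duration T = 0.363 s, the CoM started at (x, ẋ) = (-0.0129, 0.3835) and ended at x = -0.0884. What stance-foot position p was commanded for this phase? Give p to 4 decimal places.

p = 0.2735

ωT = 3.4400·0.363 = 1.248720; cosh(ωT) = 1.886375, sinh(ωT) = 1.599503
x(T) = p + (x₀−p)·cosh(ωT) + (ẋ₀/ω)·sinh(ωT) ⇒ p·(1 − cosh) = x(T) − x₀·cosh − (ẋ₀/ω)·sinh
numerator   = -0.0884 − (-0.0129)·1.886375 − (0.3835/3.4400)·1.599503 = -0.242382
denominator = 1 − 1.886375 = -0.886375
p = -0.242382 / -0.886375 = 0.2735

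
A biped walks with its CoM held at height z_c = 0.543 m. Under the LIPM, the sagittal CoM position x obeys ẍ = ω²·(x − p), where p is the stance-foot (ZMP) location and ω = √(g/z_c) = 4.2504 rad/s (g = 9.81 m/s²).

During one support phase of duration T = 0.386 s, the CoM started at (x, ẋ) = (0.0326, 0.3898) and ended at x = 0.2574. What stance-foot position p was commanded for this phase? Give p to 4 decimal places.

p = 0.0343

ωT = 4.2504·0.386 = 1.640654; cosh(ωT) = 2.676199, sinh(ωT) = 2.482346
x(T) = p + (x₀−p)·cosh(ωT) + (ẋ₀/ω)·sinh(ωT) ⇒ p·(1 − cosh) = x(T) − x₀·cosh − (ẋ₀/ω)·sinh
numerator   = 0.2574 − (0.0326)·2.676199 − (0.3898/4.2504)·2.482346 = -0.057498
denominator = 1 − 2.676199 = -1.676199
p = -0.057498 / -1.676199 = 0.0343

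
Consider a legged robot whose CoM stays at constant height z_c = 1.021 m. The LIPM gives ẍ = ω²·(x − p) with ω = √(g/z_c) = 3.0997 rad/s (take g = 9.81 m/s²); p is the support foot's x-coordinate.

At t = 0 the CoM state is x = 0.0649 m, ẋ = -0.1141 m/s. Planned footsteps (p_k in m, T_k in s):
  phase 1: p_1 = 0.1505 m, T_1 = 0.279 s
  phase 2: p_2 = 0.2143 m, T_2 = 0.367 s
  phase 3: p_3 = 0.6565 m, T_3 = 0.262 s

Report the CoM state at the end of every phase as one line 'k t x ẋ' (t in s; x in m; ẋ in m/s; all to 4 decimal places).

phase 1: p=0.1505, T=0.279, ωT=0.864816, cosh=1.397849, sinh=0.976720; start (x,ẋ)=(0.064900, -0.114100) → end (x,ẋ)=(-0.005109, -0.418652)
phase 2: p=0.2143, T=0.367, ωT=1.137590, cosh=1.719916, sinh=1.399325; start (x,ẋ)=(-0.005109, -0.418652) → end (x,ẋ)=(-0.352061, -1.671731)
phase 3: p=0.6565, T=0.262, ωT=0.812121, cosh=1.348299, sinh=0.904383; start (x,ẋ)=(-0.352061, -1.671731) → end (x,ẋ)=(-1.191093, -5.081308)

1 0.2790 -0.0051 -0.4187
2 0.6460 -0.3521 -1.6717
3 0.9080 -1.1911 -5.0813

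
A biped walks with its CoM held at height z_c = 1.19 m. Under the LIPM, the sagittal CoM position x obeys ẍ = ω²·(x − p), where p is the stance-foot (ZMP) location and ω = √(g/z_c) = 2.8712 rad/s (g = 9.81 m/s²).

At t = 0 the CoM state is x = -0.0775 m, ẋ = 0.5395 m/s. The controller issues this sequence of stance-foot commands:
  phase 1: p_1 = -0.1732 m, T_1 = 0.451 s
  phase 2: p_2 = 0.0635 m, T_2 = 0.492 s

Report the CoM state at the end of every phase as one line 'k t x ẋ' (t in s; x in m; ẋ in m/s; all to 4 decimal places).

1 0.4510 0.3318 1.5226
2 0.9430 1.6715 4.8000

phase 1: p=-0.1732, T=0.451, ωT=1.294911, cosh=1.962297, sinh=1.688375; start (x,ẋ)=(-0.077500, 0.539500) → end (x,ẋ)=(0.331838, 1.522580)
phase 2: p=0.0635, T=0.492, ωT=1.412630, cosh=2.175123, sinh=1.931621; start (x,ẋ)=(0.331838, 1.522580) → end (x,ẋ)=(1.671496, 4.800023)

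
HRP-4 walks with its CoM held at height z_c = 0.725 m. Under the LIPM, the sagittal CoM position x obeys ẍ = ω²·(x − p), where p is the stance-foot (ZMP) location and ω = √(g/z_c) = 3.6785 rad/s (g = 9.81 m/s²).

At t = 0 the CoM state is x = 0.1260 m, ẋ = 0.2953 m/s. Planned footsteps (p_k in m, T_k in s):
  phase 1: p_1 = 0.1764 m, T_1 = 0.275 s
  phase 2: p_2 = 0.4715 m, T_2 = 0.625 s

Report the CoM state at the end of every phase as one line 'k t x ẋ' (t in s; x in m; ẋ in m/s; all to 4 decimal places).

phase 1: p=0.1764, T=0.275, ωT=1.011588, cosh=1.556802, sinh=1.193161; start (x,ẋ)=(0.126000, 0.295300) → end (x,ẋ)=(0.193721, 0.238516)
phase 2: p=0.4715, T=0.625, ωT=2.299063, cosh=5.032594, sinh=4.932242; start (x,ẋ)=(0.193721, 0.238516) → end (x,ẋ)=(-0.606640, -3.839462)

1 0.2750 0.1937 0.2385
2 0.9000 -0.6066 -3.8395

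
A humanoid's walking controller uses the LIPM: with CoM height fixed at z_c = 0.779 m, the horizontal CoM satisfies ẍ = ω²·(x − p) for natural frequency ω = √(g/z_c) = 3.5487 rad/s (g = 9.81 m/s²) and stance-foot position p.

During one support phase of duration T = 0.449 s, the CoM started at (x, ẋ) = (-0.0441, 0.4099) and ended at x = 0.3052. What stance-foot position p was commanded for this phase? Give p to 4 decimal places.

p = -0.0933

ωT = 3.5487·0.449 = 1.593366; cosh(ωT) = 2.561762, sinh(ωT) = 2.358522
x(T) = p + (x₀−p)·cosh(ωT) + (ẋ₀/ω)·sinh(ωT) ⇒ p·(1 − cosh) = x(T) − x₀·cosh − (ẋ₀/ω)·sinh
numerator   = 0.3052 − (-0.0441)·2.561762 − (0.4099/3.5487)·2.358522 = 0.145748
denominator = 1 − 2.561762 = -1.561762
p = 0.145748 / -1.561762 = -0.0933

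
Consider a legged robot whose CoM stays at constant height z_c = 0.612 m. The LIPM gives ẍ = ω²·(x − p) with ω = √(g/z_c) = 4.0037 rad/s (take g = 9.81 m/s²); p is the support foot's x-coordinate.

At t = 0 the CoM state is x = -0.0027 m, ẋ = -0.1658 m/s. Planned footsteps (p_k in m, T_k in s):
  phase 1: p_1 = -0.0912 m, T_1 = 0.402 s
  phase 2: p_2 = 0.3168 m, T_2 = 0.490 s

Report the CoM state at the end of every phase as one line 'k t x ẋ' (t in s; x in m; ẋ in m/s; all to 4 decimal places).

1 0.4020 0.0395 0.4193
2 0.8920 -0.3237 -2.3491

phase 1: p=-0.0912, T=0.402, ωT=1.609487, cosh=2.600119, sinh=2.400129; start (x,ẋ)=(-0.002700, -0.165800) → end (x,ẋ)=(0.039517, 0.419332)
phase 2: p=0.3168, T=0.490, ωT=1.961813, cosh=3.626407, sinh=3.485803; start (x,ẋ)=(0.039517, 0.419332) → end (x,ẋ)=(-0.323651, -2.349123)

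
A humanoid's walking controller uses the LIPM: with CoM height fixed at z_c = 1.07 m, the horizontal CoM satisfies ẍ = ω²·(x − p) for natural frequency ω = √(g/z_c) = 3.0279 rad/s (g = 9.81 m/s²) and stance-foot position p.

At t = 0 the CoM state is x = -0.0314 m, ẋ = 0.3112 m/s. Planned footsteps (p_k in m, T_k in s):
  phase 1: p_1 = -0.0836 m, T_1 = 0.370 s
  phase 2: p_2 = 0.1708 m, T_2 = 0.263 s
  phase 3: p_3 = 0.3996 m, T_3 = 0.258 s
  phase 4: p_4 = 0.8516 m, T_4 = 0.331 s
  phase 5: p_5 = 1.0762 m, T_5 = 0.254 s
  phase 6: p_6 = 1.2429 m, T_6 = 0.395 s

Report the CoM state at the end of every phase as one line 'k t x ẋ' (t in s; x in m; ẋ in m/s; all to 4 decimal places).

phase 1: p=-0.0836, T=0.370, ωT=1.120323, cosh=1.696009, sinh=1.369835; start (x,ẋ)=(-0.031400, 0.311200) → end (x,ẋ)=(0.145720, 0.744309)
phase 2: p=0.1708, T=0.263, ωT=0.796338, cosh=1.334191, sinh=0.883214; start (x,ẋ)=(0.145720, 0.744309) → end (x,ẋ)=(0.354447, 0.925980)
phase 3: p=0.3996, T=0.258, ωT=0.781198, cosh=1.320972, sinh=0.863115; start (x,ẋ)=(0.354447, 0.925980) → end (x,ẋ)=(0.603909, 1.105190)
phase 4: p=0.8516, T=0.331, ωT=1.002235, cosh=1.545711, sinh=1.178653; start (x,ẋ)=(0.603909, 1.105190) → end (x,ẋ)=(0.898952, 0.824334)
phase 5: p=1.0762, T=0.254, ωT=0.769087, cosh=1.310615, sinh=0.847179; start (x,ẋ)=(0.898952, 0.824334) → end (x,ẋ)=(1.074537, 0.625713)
phase 6: p=1.2429, T=0.395, ωT=1.196020, cosh=1.804663, sinh=1.502268; start (x,ẋ)=(1.074537, 0.625713) → end (x,ẋ)=(1.249505, 0.363368)

1 0.3700 0.1457 0.7443
2 0.6330 0.3544 0.9260
3 0.8910 0.6039 1.1052
4 1.2220 0.8990 0.8243
5 1.4760 1.0745 0.6257
6 1.8710 1.2495 0.3634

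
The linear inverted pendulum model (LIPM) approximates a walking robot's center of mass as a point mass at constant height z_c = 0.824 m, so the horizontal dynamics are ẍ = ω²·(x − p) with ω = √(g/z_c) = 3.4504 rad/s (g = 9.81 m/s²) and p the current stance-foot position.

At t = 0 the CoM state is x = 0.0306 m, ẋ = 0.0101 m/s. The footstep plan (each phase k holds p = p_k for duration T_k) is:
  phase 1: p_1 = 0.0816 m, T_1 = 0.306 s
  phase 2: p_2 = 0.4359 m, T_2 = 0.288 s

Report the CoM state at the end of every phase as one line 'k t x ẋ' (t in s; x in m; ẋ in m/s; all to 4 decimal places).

1 0.3060 0.0031 -0.2060
2 0.5940 -0.2983 -2.0568

phase 1: p=0.0816, T=0.306, ωT=1.055822, cosh=1.611122, sinh=1.263216; start (x,ẋ)=(0.030600, 0.010100) → end (x,ẋ)=(0.003130, -0.206016)
phase 2: p=0.4359, T=0.288, ωT=0.993715, cosh=1.535725, sinh=1.165526; start (x,ẋ)=(0.003130, -0.206016) → end (x,ẋ)=(-0.298306, -2.056781)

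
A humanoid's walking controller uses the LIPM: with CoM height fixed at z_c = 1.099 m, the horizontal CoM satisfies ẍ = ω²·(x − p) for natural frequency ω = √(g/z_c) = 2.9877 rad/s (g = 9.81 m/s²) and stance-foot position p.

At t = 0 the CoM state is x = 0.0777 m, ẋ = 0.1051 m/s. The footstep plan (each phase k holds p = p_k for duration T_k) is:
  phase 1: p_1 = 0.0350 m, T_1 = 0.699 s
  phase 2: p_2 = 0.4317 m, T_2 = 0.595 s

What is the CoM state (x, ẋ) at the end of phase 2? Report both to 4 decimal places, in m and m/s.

x = 1.0843, ẋ = 2.1497

phase 1: p=0.0350, T=0.699, ωT=2.088402, cosh=4.097947, sinh=3.974062; start (x,ẋ)=(0.077700, 0.105100) → end (x,ẋ)=(0.349780, 0.937684)
phase 2: p=0.4317, T=0.595, ωT=1.777681, cosh=3.042577, sinh=2.873547; start (x,ẋ)=(0.349780, 0.937684) → end (x,ẋ)=(1.084310, 2.149670)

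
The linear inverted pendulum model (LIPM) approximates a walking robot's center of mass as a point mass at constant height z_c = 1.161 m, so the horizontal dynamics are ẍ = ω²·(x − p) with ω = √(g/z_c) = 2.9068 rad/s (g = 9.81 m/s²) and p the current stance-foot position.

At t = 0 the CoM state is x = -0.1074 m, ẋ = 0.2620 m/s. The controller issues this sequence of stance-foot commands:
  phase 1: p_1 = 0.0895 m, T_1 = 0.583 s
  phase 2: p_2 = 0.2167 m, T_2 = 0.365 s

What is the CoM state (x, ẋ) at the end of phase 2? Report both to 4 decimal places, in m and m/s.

x = -0.8380, ẋ = -2.8847

phase 1: p=0.0895, T=0.583, ωT=1.694664, cosh=2.814240, sinh=2.630579; start (x,ẋ)=(-0.107400, 0.262000) → end (x,ẋ)=(-0.227521, -0.768278)
phase 2: p=0.2167, T=0.365, ωT=1.060982, cosh=1.617661, sinh=1.271546; start (x,ẋ)=(-0.227521, -0.768278) → end (x,ẋ)=(-0.837973, -2.884710)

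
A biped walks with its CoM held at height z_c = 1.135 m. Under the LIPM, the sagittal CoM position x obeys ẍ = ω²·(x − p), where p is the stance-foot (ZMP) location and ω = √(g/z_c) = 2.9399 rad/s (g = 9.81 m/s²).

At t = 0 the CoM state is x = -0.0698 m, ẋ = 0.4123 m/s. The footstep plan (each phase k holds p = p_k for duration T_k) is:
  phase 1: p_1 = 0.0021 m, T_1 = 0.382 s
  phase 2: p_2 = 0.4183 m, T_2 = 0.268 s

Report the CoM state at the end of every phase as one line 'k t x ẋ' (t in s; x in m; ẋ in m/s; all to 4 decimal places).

phase 1: p=0.0021, T=0.382, ωT=1.123042, cosh=1.699740, sinh=1.374451; start (x,ẋ)=(-0.069800, 0.412300) → end (x,ẋ)=(0.072646, 0.410273)
phase 2: p=0.4183, T=0.268, ωT=0.787893, cosh=1.326781, sinh=0.871979; start (x,ẋ)=(0.072646, 0.410273) → end (x,ẋ)=(0.081380, -0.341753)

1 0.3820 0.0726 0.4103
2 0.6500 0.0814 -0.3418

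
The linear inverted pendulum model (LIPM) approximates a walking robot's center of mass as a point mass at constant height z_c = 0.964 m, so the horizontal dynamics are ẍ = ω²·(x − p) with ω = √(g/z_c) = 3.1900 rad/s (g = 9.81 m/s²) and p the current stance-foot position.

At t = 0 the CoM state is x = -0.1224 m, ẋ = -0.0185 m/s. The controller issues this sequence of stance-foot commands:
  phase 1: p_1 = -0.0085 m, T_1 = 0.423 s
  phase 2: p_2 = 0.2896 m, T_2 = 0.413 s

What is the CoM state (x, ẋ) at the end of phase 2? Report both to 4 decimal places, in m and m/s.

x = -1.1721, ẋ = -4.3843

phase 1: p=-0.0085, T=0.423, ωT=1.349370, cosh=2.057200, sinh=1.797796; start (x,ẋ)=(-0.122400, -0.018500) → end (x,ẋ)=(-0.253241, -0.691271)
phase 2: p=0.2896, T=0.413, ωT=1.317470, cosh=2.000887, sinh=1.733075; start (x,ẋ)=(-0.253241, -0.691271) → end (x,ẋ)=(-1.172120, -4.384259)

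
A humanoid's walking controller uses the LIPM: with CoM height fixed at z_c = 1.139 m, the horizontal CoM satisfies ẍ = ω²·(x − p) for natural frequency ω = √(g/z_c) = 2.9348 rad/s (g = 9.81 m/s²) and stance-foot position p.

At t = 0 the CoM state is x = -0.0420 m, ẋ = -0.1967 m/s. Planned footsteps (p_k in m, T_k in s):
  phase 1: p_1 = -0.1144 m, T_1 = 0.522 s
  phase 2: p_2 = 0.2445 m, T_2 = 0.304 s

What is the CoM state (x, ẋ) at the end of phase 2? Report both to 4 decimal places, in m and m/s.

phase 1: p=-0.1144, T=0.522, ωT=1.531966, cosh=2.421687, sinh=2.205576; start (x,ẋ)=(-0.042000, -0.196700) → end (x,ẋ)=(-0.086895, -0.007706)
phase 2: p=0.2445, T=0.304, ωT=0.892179, cosh=1.425102, sinh=1.015340; start (x,ẋ)=(-0.086895, -0.007706) → end (x,ẋ)=(-0.230438, -0.998479)

x = -0.2304, ẋ = -0.9985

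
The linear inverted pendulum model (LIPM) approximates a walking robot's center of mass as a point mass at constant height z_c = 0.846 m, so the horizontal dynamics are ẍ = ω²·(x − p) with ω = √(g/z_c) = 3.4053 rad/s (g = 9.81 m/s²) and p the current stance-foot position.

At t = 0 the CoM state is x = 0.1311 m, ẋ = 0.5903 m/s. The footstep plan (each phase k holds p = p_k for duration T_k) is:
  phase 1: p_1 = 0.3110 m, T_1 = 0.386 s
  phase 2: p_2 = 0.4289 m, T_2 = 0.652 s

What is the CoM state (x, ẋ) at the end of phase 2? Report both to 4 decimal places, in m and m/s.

x = -0.2379, ẋ = -2.1919

phase 1: p=0.3110, T=0.386, ωT=1.314446, cosh=1.995655, sinh=1.727032; start (x,ẋ)=(0.131100, 0.590300) → end (x,ẋ)=(0.251358, 0.120032)
phase 2: p=0.4289, T=0.652, ωT=2.220256, cosh=4.659133, sinh=4.550552; start (x,ẋ)=(0.251358, 0.120032) → end (x,ẋ)=(-0.237890, -2.191941)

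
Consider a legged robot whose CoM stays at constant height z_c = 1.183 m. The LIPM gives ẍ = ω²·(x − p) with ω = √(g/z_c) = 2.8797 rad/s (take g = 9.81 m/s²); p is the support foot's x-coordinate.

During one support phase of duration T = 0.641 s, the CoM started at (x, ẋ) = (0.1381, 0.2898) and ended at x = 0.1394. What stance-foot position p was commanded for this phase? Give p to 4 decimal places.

p = 0.2759

ωT = 2.8797·0.641 = 1.845888; cosh(ωT) = 3.245802, sinh(ωT) = 3.087917
x(T) = p + (x₀−p)·cosh(ωT) + (ẋ₀/ω)·sinh(ωT) ⇒ p·(1 − cosh) = x(T) − x₀·cosh − (ẋ₀/ω)·sinh
numerator   = 0.1394 − (0.1381)·3.245802 − (0.2898/2.8797)·3.087917 = -0.619599
denominator = 1 − 3.245802 = -2.245802
p = -0.619599 / -2.245802 = 0.2759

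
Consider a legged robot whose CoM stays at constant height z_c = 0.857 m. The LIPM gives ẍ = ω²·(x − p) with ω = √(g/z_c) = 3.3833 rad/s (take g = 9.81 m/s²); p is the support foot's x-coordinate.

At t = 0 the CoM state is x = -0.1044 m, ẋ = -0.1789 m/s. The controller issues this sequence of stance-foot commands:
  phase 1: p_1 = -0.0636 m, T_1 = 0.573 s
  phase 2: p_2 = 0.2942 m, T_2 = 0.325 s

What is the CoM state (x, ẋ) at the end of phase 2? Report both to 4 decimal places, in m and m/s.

phase 1: p=-0.0636, T=0.573, ωT=1.938631, cosh=3.546566, sinh=3.402665; start (x,ẋ)=(-0.104400, -0.178900) → end (x,ẋ)=(-0.388224, -1.104180)
phase 2: p=0.2942, T=0.325, ωT=1.099573, cosh=1.667948, sinh=1.334934; start (x,ẋ)=(-0.388224, -1.104180) → end (x,ẋ)=(-1.279719, -4.923870)

x = -1.2797, ẋ = -4.9239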